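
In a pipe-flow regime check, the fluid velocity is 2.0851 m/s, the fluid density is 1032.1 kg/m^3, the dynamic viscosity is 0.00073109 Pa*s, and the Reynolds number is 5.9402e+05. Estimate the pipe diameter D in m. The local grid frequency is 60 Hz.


D = Re * mu / (rho * vel)
D = 5.9402e+05 * 0.00073109 / (1032.1 * 2.0851)
D = 0.20180 m


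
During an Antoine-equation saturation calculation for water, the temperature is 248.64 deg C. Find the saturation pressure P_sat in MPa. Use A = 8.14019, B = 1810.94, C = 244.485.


P_sat = 10^(A - B/(C + T)) / 760 * 0.101325
P_sat = 10^(8.14019 - 1810.94/(244.485 + 248.64)) / 760 * 0.101325
P_sat = 3.9149 MPa


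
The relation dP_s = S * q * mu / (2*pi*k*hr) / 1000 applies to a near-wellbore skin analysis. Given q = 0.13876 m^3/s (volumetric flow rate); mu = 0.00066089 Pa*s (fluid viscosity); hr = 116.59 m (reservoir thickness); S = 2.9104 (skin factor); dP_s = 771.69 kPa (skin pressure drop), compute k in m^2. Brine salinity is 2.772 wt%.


k = S*q*mu / (2*pi*dP_s*1000*hr)
k = 2.9104*0.13876*0.00066089 / (2*pi*771.69*1000*116.59)
k = 4.7213e-13 m^2


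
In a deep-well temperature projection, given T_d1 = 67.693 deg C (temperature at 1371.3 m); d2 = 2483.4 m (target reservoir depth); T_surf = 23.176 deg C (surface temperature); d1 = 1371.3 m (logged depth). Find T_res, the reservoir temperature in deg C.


Step 1: grad = (T_d1 - T_surf)/d1 * 1000 = (67.693 - 23.176)/1371.3 * 1000 = 32.46336 deg C/km
Step 2: T_res = T_surf + grad*d2/1000 = 23.176 + 32.46336*2483.4/1000 = 103.80 deg C
T_res = 103.80 deg C


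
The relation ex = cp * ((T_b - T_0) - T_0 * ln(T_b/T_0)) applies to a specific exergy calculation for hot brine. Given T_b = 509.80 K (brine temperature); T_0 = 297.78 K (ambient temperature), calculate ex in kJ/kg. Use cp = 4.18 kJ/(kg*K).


ex = cp * ((T_b - T_0) - T_0 * ln(T_b/T_0))
ex = 4.18 * ((509.80 - 297.78) - 297.78 * ln(509.80/297.78))
ex = 217.00 kJ/kg


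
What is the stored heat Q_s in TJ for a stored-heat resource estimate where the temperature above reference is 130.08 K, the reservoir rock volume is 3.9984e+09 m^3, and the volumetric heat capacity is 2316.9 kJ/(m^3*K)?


Q_s = Vr * rhoc * dT / 1e12
Q_s = 3.9984e+09 * 2316.9 * 130.08 / 1e12
Q_s = 1205.047 PJ
Convert: 1205.047 PJ * 1000.0 = 1.2050e+06 TJ
Q_s = 1.2050e+06 TJ


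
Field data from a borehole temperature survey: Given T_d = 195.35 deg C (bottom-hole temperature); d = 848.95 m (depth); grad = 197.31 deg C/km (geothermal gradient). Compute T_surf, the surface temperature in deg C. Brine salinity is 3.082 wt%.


T_surf = T_d - grad * d / 1000
T_surf = 195.35 - 197.31 * 848.95 / 1000
T_surf = 27.844 deg C


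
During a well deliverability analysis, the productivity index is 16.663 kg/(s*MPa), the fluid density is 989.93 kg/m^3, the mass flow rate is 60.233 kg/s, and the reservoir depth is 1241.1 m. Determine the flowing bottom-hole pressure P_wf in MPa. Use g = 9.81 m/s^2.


Step 1: P_i = rho*g*h/1e6 = 989.93*9.81*1241.1/1e6 = 12.05259 MPa
Step 2: P_wf = P_i - mdot/PI = 12.05259 - 60.233/16.663 = 8.4378 MPa
P_wf = 8.4378 MPa


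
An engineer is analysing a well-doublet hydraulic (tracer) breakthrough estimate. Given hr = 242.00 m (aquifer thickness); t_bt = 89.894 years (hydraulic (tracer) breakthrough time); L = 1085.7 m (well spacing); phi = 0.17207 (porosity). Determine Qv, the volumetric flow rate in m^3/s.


Qv = pi*hr*phi*L^2 / (3*t_bt*365.25*86400)
Qv = pi*242.00*0.17207*1085.7^2 / (3*89.894*365.25*86400)
Qv = 0.018119 m^3/s


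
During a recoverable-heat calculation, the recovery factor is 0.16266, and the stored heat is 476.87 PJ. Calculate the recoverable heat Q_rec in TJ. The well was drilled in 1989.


Q_rec = Q_s * RF
Q_rec = 476.87 * 0.16266
Q_rec = 77.56767 PJ
Convert: 77.56767 PJ * 1000.0 = 77568 TJ
Q_rec = 77568 TJ


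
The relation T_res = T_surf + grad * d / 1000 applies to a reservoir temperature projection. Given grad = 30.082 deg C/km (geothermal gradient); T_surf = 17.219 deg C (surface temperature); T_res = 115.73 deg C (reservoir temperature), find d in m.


d = (T_res - T_surf) / grad * 1000
d = (115.73 - 17.219) / 30.082 * 1000
d = 3274.7 m


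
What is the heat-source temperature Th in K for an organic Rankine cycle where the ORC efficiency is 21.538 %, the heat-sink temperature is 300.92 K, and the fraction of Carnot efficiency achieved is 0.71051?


Th = Tc / (1 - (eta_orc/100)/f)
Th = 300.92 / (1 - (21.538/100)/0.71051)
Th = 431.82 K


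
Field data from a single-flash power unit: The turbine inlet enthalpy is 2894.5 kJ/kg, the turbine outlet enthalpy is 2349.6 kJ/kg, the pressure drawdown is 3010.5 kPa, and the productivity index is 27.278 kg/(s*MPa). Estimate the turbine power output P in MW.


Step 1: mdot = PI * dP / 1000 = 27.278 * 3010.5 / 1000 = 82.12042 kg/s
Step 2: P = mdot*(h_in - h_out)/1000 = 82.12042*(2894.5 - 2349.6)/1000 = 44.747 MW
P = 44.747 MW


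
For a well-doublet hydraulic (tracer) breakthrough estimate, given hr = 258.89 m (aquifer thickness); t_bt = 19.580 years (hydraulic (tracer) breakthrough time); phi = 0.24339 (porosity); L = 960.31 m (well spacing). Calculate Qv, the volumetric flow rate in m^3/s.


Qv = pi*hr*phi*L^2 / (3*t_bt*365.25*86400)
Qv = pi*258.89*0.24339*960.31^2 / (3*19.580*365.25*86400)
Qv = 0.098481 m^3/s


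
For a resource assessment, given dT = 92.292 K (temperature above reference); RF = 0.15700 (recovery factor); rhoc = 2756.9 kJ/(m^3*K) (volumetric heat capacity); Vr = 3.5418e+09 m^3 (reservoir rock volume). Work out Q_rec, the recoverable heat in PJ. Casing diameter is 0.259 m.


Step 1: Q_s = Vr*rhoc*dT/1e12 = 3.5418e+09*2756.9*92.292/1e12 = 901.1749 PJ
Step 2: Q_rec = Q_s * RF = 901.1749 * 0.157 = 141.48 PJ
Q_rec = 141.48 PJ


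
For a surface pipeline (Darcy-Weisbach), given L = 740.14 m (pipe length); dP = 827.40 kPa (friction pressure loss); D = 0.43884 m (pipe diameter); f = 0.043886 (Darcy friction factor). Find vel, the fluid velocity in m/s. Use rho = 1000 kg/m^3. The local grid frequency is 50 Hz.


vel = sqrt(dP*1000*2*D / (f*L*rho))
vel = sqrt(827.40*1000*2*0.43884 / (0.043886*740.14*1000))
vel = 4.7283 m/s


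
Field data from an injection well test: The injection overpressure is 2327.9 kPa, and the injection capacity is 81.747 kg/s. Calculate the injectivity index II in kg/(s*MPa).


II = mdot * 1000 / dP
II = 81.747 * 1000 / 2327.9
II = 35.116 kg/(s*MPa)


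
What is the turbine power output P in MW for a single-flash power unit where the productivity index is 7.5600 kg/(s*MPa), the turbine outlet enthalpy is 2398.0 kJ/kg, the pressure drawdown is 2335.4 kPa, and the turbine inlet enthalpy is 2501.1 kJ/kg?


Step 1: mdot = PI * dP / 1000 = 7.56 * 2335.4 / 1000 = 17.65562 kg/s
Step 2: P = mdot*(h_in - h_out)/1000 = 17.65562*(2501.1 - 2398.0)/1000 = 1.8203 MW
P = 1.8203 MW


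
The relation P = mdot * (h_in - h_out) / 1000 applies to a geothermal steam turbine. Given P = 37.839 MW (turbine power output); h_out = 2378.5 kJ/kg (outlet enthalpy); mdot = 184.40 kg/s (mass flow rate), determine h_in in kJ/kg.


h_in = h_out + P * 1000 / mdot
h_in = 2378.5 + 37.839 * 1000 / 184.40
h_in = 2583.7 kJ/kg


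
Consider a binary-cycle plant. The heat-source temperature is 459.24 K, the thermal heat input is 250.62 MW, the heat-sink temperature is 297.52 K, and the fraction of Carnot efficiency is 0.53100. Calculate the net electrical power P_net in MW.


Step 1: eta = (1 - Tc/Th)*f = (1 - 297.52/459.24)*0.531 = 0.1869901
Step 2: P_net = eta * Q_in = 0.1869901 * 250.62 = 46.863 MW
P_net = 46.863 MW


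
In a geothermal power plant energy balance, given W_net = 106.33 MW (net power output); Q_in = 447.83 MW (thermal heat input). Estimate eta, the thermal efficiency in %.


eta = W_net / Q_in * 100
eta = 106.33 / 447.83 * 100
eta = 23.743 %


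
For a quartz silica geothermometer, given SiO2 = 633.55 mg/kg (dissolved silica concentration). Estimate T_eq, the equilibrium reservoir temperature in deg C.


T_eq = 1309 / (5.19 - log10(SiO2)) - 273.15
T_eq = 1309 / (5.19 - log10(633.55)) - 273.15
T_eq = 274.96 deg C


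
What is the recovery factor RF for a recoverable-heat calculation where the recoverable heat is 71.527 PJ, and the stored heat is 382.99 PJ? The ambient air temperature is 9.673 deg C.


RF = Q_rec / Q_s
RF = 71.527 / 382.99
RF = 0.18676


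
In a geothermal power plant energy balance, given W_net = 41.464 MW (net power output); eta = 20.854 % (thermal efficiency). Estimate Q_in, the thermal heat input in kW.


Q_in = W_net / (eta / 100)
Q_in = 41.464 / (20.854 / 100)
Q_in = 198.8300 MW
Convert: 198.8300 MW * 1000.0 = 1.9883e+05 kW
Q_in = 1.9883e+05 kW


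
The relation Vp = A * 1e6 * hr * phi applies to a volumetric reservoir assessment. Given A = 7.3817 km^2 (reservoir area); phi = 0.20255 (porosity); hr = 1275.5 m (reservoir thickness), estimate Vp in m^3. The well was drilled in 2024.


Vp = A * 1e6 * hr * phi
Vp = 7.3817 * 1e6 * 1275.5 * 0.20255
Vp = 1.9071e+09 m^3


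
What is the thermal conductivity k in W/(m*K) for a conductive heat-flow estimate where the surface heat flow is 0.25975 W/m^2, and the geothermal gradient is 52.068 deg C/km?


k = q * 1000 / grad
k = 0.25975 * 1000 / 52.068
k = 4.9887 W/(m*K)


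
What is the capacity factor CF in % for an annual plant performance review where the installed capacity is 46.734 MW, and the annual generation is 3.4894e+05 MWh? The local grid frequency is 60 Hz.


CF = E_a / (cap * 8760) * 100
CF = 3.4894e+05 / (46.734 * 8760) * 100
CF = 85.234 %


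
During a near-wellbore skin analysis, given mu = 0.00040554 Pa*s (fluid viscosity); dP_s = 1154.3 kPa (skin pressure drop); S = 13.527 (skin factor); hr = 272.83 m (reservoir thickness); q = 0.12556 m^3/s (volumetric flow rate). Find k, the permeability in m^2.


k = S*q*mu / (2*pi*dP_s*1000*hr)
k = 13.527*0.12556*0.00040554 / (2*pi*1154.3*1000*272.83)
k = 3.4809e-13 m^2


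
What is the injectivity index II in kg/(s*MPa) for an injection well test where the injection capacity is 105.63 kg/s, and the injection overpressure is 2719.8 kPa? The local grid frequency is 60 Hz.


II = mdot * 1000 / dP
II = 105.63 * 1000 / 2719.8
II = 38.837 kg/(s*MPa)


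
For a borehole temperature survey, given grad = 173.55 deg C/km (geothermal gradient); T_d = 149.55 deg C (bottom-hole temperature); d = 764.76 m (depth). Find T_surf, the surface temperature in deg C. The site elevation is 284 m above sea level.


T_surf = T_d - grad * d / 1000
T_surf = 149.55 - 173.55 * 764.76 / 1000
T_surf = 16.826 deg C


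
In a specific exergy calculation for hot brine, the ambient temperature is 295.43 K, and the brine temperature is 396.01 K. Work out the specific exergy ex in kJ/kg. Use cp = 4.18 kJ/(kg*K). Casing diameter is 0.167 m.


ex = cp * ((T_b - T_0) - T_0 * ln(T_b/T_0))
ex = 4.18 * ((396.01 - 295.43) - 295.43 * ln(396.01/295.43))
ex = 58.590 kJ/kg


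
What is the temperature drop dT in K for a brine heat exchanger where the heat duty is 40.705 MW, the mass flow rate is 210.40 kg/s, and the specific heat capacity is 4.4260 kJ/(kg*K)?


dT = Q * 1000 / (mdot * cp)
dT = 40.705 * 1000 / (210.40 * 4.4260)
dT = 43.711 K


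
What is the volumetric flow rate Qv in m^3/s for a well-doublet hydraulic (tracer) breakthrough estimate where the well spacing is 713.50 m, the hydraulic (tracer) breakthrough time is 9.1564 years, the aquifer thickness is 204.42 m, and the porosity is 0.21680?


Qv = pi*hr*phi*L^2 / (3*t_bt*365.25*86400)
Qv = pi*204.42*0.21680*713.50^2 / (3*9.1564*365.25*86400)
Qv = 0.081766 m^3/s


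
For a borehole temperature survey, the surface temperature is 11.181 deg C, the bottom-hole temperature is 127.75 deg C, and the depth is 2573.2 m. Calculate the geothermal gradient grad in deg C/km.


grad = (T_d - T_surf) / d * 1000
grad = (127.75 - 11.181) / 2573.2 * 1000
grad = 45.301 deg C/km


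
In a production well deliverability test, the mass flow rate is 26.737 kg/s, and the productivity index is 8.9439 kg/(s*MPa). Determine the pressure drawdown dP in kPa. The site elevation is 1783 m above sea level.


dP = mdot * 1000 / PI
dP = 26.737 * 1000 / 8.9439
dP = 2989.4 kPa


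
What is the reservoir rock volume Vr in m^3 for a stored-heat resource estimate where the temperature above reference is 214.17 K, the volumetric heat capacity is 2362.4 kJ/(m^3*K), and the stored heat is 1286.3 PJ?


Vr = Q_s * 1e12 / (rhoc * dT)
Vr = 1286.3 * 1e12 / (2362.4 * 214.17)
Vr = 2.5423e+09 m^3


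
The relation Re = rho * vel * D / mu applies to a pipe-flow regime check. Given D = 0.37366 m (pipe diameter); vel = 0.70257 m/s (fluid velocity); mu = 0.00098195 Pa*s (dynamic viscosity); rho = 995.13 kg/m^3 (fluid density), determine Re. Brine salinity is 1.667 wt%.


Re = rho * vel * D / mu
Re = 995.13 * 0.70257 * 0.37366 / 0.00098195
Re = 2.6605e+05


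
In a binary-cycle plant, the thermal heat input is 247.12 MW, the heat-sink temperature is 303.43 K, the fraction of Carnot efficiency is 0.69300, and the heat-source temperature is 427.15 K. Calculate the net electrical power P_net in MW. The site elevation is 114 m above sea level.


Step 1: eta = (1 - Tc/Th)*f = (1 - 303.43/427.15)*0.693 = 0.2007210
Step 2: P_net = eta * Q_in = 0.2007210 * 247.12 = 49.602 MW
P_net = 49.602 MW


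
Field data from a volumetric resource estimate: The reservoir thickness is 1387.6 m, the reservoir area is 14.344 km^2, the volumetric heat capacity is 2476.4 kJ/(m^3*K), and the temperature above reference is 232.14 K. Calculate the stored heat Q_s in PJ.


Step 1: Vr = A*1e6*hr = 14.344*1e6*1387.6 = 1.990373e+10 m^3
Step 2: Q_s = Vr*rhoc*dT/1e12 = 1.990373e+10*2476.4*232.14/1e12 = 11442 PJ
Q_s = 11442 PJ


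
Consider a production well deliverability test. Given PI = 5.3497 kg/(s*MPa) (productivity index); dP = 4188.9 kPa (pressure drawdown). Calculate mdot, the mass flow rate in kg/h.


mdot = PI * dP / 1000
mdot = 5.3497 * 4188.9 / 1000
mdot = 22.40936 kg/s
Convert: 22.40936 kg/s * 3600.0 = 80674 kg/h
mdot = 80674 kg/h


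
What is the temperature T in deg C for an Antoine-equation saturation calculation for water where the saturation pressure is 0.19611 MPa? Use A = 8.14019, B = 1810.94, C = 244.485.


T = B / (A - log10(P_sat * 760 / 0.101325)) - C
T = 1810.94 / (8.14019 - log10(0.19611 * 760 / 0.101325)) - 244.485
T = 119.70 deg C


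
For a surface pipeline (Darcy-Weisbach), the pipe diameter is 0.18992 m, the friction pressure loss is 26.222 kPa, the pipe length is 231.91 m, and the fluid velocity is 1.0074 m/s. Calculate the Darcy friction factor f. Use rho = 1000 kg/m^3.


f = dP*1000 / ((L/D)*(rho*vel^2/2))
f = 26.222*1000 / ((231.91/0.18992)*(1000*1.0074^2/2))
f = 0.042320


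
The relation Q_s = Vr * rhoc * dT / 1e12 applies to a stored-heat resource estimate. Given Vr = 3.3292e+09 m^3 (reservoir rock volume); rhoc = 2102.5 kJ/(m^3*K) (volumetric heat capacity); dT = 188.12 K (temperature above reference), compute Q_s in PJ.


Q_s = Vr * rhoc * dT / 1e12
Q_s = 3.3292e+09 * 2102.5 * 188.12 / 1e12
Q_s = 1316.8 PJ


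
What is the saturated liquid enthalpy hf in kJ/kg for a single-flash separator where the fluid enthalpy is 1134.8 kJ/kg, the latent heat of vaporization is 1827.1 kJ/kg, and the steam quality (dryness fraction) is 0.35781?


hf = h - x * hfg
hf = 1134.8 - 0.35781 * 1827.1
hf = 481.05 kJ/kg


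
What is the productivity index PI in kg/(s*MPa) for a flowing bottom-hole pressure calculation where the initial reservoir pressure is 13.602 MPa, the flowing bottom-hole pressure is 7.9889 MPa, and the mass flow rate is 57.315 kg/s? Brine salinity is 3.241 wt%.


PI = mdot / (P_i - P_wf)
PI = 57.315 / (13.602 - 7.9889)
PI = 10.211 kg/(s*MPa)


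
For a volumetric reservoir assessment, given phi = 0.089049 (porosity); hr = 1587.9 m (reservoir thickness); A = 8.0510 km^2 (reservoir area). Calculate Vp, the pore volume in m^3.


Vp = A * 1e6 * hr * phi
Vp = 8.0510 * 1e6 * 1587.9 * 0.089049
Vp = 1.1384e+09 m^3


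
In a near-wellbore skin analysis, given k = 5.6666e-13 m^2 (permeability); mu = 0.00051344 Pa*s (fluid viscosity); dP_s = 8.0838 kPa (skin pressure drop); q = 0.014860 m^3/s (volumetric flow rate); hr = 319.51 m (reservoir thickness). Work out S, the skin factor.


S = dP_s * 1000 * 2*pi*k*hr / (q*mu)
S = 8.0838 * 1000 * 2*pi*5.6666e-13*319.51 / (0.014860*0.00051344)
S = 1.2053


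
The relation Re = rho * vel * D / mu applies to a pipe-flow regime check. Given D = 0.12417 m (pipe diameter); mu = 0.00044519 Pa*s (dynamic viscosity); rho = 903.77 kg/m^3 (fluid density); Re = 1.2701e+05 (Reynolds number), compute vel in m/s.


vel = Re * mu / (rho * D)
vel = 1.2701e+05 * 0.00044519 / (903.77 * 0.12417)
vel = 0.50386 m/s


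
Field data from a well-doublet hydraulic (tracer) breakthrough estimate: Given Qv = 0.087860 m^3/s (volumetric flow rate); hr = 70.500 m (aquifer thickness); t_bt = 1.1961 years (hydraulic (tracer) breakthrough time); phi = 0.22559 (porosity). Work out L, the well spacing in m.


L = sqrt(t_bt*365.25*86400*3*Qv / (pi*hr*phi))
L = sqrt(1.1961*365.25*86400*3*0.087860 / (pi*70.500*0.22559))
L = 446.23 m


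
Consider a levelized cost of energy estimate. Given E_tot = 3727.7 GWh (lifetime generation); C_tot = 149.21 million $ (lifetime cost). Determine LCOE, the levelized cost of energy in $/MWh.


LCOE = C_tot / E_tot * 100
LCOE = 149.21 / 3727.7 * 100
LCOE = 4.002736 cents/kWh
Convert: 4.002736 cents/kWh * 10.0 = 40.027 $/MWh
LCOE = 40.027 $/MWh


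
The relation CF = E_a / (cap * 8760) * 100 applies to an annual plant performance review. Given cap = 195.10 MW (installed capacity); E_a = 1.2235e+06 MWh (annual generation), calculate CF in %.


CF = E_a / (cap * 8760) * 100
CF = 1.2235e+06 / (195.10 * 8760) * 100
CF = 71.588 %


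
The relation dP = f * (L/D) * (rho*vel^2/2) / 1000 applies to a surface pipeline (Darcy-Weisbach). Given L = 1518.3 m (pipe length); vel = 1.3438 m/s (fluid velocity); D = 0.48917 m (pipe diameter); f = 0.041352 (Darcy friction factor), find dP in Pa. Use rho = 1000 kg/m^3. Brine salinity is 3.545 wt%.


dP = f * (L/D) * (rho*vel^2/2) / 1000
dP = 0.041352 * (1518.3/0.48917) * (1000*1.3438^2/2) / 1000
dP = 115.8867 kPa
Convert: 115.8867 kPa * 1000.0 = 1.1589e+05 Pa
dP = 1.1589e+05 Pa


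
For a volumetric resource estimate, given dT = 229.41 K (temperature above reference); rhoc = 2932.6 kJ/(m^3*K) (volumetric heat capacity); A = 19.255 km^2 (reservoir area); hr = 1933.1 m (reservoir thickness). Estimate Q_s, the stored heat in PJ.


Step 1: Vr = A*1e6*hr = 19.255*1e6*1933.1 = 3.722184e+10 m^3
Step 2: Q_s = Vr*rhoc*dT/1e12 = 3.722184e+10*2932.6*229.41/1e12 = 25042 PJ
Q_s = 25042 PJ


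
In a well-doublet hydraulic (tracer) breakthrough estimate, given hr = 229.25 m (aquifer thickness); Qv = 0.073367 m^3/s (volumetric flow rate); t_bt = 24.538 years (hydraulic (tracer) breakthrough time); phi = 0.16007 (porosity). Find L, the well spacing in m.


L = sqrt(t_bt*365.25*86400*3*Qv / (pi*hr*phi))
L = sqrt(24.538*365.25*86400*3*0.073367 / (pi*229.25*0.16007))
L = 1215.9 m


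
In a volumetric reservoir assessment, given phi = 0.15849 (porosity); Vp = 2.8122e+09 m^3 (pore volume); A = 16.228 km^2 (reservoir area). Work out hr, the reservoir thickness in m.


hr = Vp / (A * 1e6 * phi)
hr = 2.8122e+09 / (16.228 * 1e6 * 0.15849)
hr = 1093.4 m


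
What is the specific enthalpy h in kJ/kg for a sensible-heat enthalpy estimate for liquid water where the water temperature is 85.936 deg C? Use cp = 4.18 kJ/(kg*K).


h = cp * T
h = 4.18 * 85.936
h = 359.21 kJ/kg


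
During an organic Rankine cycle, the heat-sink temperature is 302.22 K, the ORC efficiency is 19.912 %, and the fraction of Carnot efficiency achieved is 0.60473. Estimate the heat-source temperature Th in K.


Th = Tc / (1 - (eta_orc/100)/f)
Th = 302.22 / (1 - (19.912/100)/0.60473)
Th = 450.58 K


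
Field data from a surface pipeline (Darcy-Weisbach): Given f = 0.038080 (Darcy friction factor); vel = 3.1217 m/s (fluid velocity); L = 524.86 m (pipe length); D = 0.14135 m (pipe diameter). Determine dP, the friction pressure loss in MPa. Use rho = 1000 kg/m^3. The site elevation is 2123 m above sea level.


dP = f * (L/D) * (rho*vel^2/2) / 1000
dP = 0.038080 * (524.86/0.14135) * (1000*3.1217^2/2) / 1000
dP = 688.9646 kPa
Convert: 688.9646 kPa * 0.001 = 0.68896 MPa
dP = 0.68896 MPa


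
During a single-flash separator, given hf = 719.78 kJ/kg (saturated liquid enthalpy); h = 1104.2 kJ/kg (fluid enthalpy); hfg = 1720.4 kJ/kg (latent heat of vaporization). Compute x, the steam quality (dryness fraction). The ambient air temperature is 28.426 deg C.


x = (h - hf) / hfg
x = (1104.2 - 719.78) / 1720.4
x = 0.22345


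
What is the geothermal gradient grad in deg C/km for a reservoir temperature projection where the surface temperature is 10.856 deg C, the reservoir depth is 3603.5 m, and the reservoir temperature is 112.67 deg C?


grad = (T_res - T_surf) / d * 1000
grad = (112.67 - 10.856) / 3603.5 * 1000
grad = 28.254 deg C/km


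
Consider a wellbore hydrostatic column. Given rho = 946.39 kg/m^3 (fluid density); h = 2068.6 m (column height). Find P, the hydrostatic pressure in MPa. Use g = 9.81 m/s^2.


P = rho * g * h / 1e6
P = 946.39 * 9.81 * 2068.6 / 1e6
P = 19.205 MPa


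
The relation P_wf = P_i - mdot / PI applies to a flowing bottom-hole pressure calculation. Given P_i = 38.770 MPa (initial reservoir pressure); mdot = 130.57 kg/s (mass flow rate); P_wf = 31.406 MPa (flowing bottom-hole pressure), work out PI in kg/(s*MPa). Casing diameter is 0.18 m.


PI = mdot / (P_i - P_wf)
PI = 130.57 / (38.770 - 31.406)
PI = 17.731 kg/(s*MPa)


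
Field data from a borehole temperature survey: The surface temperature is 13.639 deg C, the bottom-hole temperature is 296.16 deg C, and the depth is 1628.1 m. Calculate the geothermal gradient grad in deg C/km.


grad = (T_d - T_surf) / d * 1000
grad = (296.16 - 13.639) / 1628.1 * 1000
grad = 173.53 deg C/km


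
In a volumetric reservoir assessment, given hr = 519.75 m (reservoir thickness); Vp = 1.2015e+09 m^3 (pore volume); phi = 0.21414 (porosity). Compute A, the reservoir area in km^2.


A = Vp / (1e6 * hr * phi)
A = 1.2015e+09 / (1e6 * 519.75 * 0.21414)
A = 10.795 km^2


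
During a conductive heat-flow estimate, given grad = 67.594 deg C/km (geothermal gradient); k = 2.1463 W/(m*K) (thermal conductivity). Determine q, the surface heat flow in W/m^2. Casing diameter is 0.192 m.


q = k * grad / 1000
q = 2.1463 * 67.594 / 1000
q = 0.14508 W/m^2


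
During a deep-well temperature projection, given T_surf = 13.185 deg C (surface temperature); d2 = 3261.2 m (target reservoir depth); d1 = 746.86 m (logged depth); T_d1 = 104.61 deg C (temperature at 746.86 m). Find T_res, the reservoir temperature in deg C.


Step 1: grad = (T_d1 - T_surf)/d1 * 1000 = (104.61 - 13.185)/746.86 * 1000 = 122.4125 deg C/km
Step 2: T_res = T_surf + grad*d2/1000 = 13.185 + 122.4125*3261.2/1000 = 412.40 deg C
T_res = 412.40 deg C


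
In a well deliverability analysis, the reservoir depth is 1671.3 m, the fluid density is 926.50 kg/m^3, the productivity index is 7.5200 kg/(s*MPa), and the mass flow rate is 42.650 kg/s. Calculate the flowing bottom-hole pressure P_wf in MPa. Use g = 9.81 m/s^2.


Step 1: P_i = rho*g*h/1e6 = 926.5*9.81*1671.3/1e6 = 15.19039 MPa
Step 2: P_wf = P_i - mdot/PI = 15.19039 - 42.65/7.52 = 9.5188 MPa
P_wf = 9.5188 MPa


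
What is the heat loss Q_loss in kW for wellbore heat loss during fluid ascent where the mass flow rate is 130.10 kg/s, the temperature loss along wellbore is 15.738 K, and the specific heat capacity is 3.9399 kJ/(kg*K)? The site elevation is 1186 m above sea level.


Q_loss = mdot * cp * dT
Q_loss = 130.10 * 3.9399 * 15.738
Q_loss = 8067.0 kW


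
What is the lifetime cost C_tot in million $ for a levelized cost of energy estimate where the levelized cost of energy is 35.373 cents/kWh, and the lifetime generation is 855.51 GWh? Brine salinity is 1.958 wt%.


C_tot = LCOE / 100 * E_tot
C_tot = 35.373 / 100 * 855.51
C_tot = 302.62 million $


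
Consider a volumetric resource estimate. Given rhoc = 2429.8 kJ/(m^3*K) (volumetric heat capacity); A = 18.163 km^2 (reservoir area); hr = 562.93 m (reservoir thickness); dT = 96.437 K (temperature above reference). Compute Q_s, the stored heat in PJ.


Step 1: Vr = A*1e6*hr = 18.163*1e6*562.93 = 1.022450e+10 m^3
Step 2: Q_s = Vr*rhoc*dT/1e12 = 1.022450e+10*2429.8*96.437/1e12 = 2395.8 PJ
Q_s = 2395.8 PJ


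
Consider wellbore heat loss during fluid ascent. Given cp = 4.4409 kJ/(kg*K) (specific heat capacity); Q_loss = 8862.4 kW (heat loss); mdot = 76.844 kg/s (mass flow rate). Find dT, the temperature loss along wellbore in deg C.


dT = Q_loss / (mdot * cp)
dT = 8862.4 / (76.844 * 4.4409)
dT = 25.96991 K
Convert (temperature difference, 1 K = 1 deg C): 25.96991 K = 25.96991 deg C
dT = 25.970 deg C


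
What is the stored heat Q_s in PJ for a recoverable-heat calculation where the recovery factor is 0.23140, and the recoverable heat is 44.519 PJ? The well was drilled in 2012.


Q_s = Q_rec / RF
Q_s = 44.519 / 0.23140
Q_s = 192.39 PJ


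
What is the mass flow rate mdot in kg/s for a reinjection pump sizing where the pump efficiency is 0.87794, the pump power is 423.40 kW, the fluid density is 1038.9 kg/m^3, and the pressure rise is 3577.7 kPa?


mdot = P_pump * rho * eta / dP
mdot = 423.40 * 1038.9 * 0.87794 / 3577.7
mdot = 107.94 kg/s


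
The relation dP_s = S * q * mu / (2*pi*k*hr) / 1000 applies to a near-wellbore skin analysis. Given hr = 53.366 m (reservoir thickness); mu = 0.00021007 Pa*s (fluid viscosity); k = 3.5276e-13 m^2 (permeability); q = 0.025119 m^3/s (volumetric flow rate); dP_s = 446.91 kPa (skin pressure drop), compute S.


S = dP_s * 1000 * 2*pi*k*hr / (q*mu)
S = 446.91 * 1000 * 2*pi*3.5276e-13*53.366 / (0.025119*0.00021007)
S = 10.018


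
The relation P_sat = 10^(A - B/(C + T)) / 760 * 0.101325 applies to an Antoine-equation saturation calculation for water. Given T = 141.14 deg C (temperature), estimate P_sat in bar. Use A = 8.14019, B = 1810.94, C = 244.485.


P_sat = 10^(A - B/(C + T)) / 760 * 0.101325
P_sat = 10^(8.14019 - 1810.94/(244.485 + 141.14)) / 760 * 0.101325
P_sat = 0.3706605 MPa
Convert: 0.3706605 MPa * 10.0 = 3.7066 bar
P_sat = 3.7066 bar


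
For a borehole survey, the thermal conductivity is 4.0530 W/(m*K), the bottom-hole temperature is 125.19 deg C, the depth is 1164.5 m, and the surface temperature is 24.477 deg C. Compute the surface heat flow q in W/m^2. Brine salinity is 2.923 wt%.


Step 1: grad = (T_d - T_surf)/d * 1000 = (125.19 - 24.477)/1164.5 * 1000 = 86.48605 deg C/km
Step 2: q = k * grad / 1000 = 4.053 * 86.48605 / 1000 = 0.35053 W/m^2
q = 0.35053 W/m^2


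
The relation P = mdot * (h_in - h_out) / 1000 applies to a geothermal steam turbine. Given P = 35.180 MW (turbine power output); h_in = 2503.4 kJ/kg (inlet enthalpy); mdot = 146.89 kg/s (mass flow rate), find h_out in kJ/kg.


h_out = h_in - P * 1000 / mdot
h_out = 2503.4 - 35.180 * 1000 / 146.89
h_out = 2263.9 kJ/kg


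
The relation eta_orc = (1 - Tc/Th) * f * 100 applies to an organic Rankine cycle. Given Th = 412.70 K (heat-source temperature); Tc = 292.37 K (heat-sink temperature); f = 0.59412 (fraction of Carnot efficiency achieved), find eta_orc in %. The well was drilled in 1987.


eta_orc = (1 - Tc/Th) * f * 100
eta_orc = (1 - 292.37/412.70) * 0.59412 * 100
eta_orc = 17.323 %


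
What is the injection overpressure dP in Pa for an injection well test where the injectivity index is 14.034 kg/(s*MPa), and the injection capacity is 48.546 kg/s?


dP = mdot * 1000 / II
dP = 48.546 * 1000 / 14.034
dP = 3459.171 kPa
Convert: 3459.171 kPa * 1000.0 = 3.4592e+06 Pa
dP = 3.4592e+06 Pa


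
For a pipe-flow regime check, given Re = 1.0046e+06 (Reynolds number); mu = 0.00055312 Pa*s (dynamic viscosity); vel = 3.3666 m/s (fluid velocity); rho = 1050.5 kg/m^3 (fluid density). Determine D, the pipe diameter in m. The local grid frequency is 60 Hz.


D = Re * mu / (rho * vel)
D = 1.0046e+06 * 0.00055312 / (1050.5 * 3.3666)
D = 0.15712 m


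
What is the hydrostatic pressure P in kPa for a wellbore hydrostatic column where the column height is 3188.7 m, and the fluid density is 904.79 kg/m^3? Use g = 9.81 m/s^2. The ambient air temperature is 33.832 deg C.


P = rho * g * h / 1e6
P = 904.79 * 9.81 * 3188.7 / 1e6
P = 28.30287 MPa
Convert: 28.30287 MPa * 1000.0 = 28303 kPa
P = 28303 kPa


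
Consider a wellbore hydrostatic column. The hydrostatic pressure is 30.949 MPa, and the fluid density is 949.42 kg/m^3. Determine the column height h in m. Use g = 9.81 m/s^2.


h = P * 1e6 / (g * rho)
h = 30.949 * 1e6 / (9.81 * 949.42)
h = 3322.9 m


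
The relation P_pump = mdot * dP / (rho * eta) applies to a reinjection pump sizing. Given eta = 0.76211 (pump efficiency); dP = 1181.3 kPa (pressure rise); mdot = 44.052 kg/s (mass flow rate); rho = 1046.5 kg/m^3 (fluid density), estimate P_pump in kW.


P_pump = mdot * dP / (rho * eta)
P_pump = 44.052 * 1181.3 / (1046.5 * 0.76211)
P_pump = 65.248 kW


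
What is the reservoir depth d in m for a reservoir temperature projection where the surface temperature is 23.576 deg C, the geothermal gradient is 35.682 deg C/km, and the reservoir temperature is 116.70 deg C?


d = (T_res - T_surf) / grad * 1000
d = (116.70 - 23.576) / 35.682 * 1000
d = 2609.8 m


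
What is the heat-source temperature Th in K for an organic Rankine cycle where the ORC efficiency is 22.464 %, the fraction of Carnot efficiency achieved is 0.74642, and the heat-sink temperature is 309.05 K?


Th = Tc / (1 - (eta_orc/100)/f)
Th = 309.05 / (1 - (22.464/100)/0.74642)
Th = 442.10 K


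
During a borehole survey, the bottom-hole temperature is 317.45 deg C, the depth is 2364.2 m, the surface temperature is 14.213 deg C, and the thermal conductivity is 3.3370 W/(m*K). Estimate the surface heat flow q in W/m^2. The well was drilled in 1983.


Step 1: grad = (T_d - T_surf)/d * 1000 = (317.45 - 14.213)/2364.2 * 1000 = 128.2620 deg C/km
Step 2: q = k * grad / 1000 = 3.337 * 128.2620 / 1000 = 0.42801 W/m^2
q = 0.42801 W/m^2


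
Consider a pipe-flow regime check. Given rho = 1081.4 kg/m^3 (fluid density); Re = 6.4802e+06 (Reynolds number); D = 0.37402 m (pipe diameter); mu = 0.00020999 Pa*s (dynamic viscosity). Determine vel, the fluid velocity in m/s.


vel = Re * mu / (rho * D)
vel = 6.4802e+06 * 0.00020999 / (1081.4 * 0.37402)
vel = 3.3644 m/s


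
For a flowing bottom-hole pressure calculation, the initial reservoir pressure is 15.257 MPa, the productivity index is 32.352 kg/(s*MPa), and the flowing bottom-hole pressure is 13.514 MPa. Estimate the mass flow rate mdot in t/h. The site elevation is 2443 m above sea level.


mdot = (P_i - P_wf) * PI
mdot = (15.257 - 13.514) * 32.352
mdot = 56.38954 kg/s
Convert: 56.38954 kg/s * 3.6 = 203.00 t/h
mdot = 203.00 t/h


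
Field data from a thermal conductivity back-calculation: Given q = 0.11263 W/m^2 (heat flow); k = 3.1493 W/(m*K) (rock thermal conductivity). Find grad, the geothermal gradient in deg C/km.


grad = q / k * 1000
grad = 0.11263 / 3.1493 * 1000
grad = 35.764 deg C/km


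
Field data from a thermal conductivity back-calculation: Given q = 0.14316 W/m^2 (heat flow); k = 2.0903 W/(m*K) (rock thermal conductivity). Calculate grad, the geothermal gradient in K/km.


grad = q / k * 1000
grad = 0.14316 / 2.0903 * 1000
grad = 68.48778 deg C/km
Convert: 68.48778 deg C/km * 1.0 = 68.488 K/km
grad = 68.488 K/km


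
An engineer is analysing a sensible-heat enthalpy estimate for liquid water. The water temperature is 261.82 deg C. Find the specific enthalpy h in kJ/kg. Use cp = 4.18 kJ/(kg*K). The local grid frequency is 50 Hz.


h = cp * T
h = 4.18 * 261.82
h = 1094.4 kJ/kg


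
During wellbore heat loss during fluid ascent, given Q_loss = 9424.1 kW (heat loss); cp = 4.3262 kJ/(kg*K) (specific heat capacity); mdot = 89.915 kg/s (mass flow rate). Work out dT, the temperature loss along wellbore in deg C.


dT = Q_loss / (mdot * cp)
dT = 9424.1 / (89.915 * 4.3262)
dT = 24.22708 K
Convert (temperature difference, 1 K = 1 deg C): 24.22708 K = 24.22708 deg C
dT = 24.227 deg C


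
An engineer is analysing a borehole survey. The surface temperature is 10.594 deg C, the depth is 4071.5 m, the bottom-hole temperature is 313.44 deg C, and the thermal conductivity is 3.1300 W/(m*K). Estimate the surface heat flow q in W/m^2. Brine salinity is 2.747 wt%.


Step 1: grad = (T_d - T_surf)/d * 1000 = (313.44 - 10.594)/4071.5 * 1000 = 74.38192 deg C/km
Step 2: q = k * grad / 1000 = 3.13 * 74.38192 / 1000 = 0.23282 W/m^2
q = 0.23282 W/m^2


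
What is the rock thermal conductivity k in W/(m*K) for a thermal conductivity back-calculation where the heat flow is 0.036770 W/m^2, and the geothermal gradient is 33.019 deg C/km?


k = q / (grad / 1000)
k = 0.036770 / (33.019 / 1000)
k = 1.1136 W/(m*K)


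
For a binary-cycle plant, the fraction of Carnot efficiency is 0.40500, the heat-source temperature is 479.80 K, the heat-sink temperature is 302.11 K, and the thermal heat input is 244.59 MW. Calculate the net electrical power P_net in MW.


Step 1: eta = (1 - Tc/Th)*f = (1 - 302.11/479.8)*0.405 = 0.1499884
Step 2: P_net = eta * Q_in = 0.1499884 * 244.59 = 36.686 MW
P_net = 36.686 MW


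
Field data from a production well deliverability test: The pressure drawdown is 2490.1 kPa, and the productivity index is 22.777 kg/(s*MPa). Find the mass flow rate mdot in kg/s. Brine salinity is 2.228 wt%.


mdot = PI * dP / 1000
mdot = 22.777 * 2490.1 / 1000
mdot = 56.717 kg/s


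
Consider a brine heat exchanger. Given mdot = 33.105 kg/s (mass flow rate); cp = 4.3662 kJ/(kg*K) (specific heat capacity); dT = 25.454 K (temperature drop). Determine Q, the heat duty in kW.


Q = mdot * cp * dT / 1000
Q = 33.105 * 4.3662 * 25.454 / 1000
Q = 3.679199 MW
Convert: 3.679199 MW * 1000.0 = 3679.2 kW
Q = 3679.2 kW


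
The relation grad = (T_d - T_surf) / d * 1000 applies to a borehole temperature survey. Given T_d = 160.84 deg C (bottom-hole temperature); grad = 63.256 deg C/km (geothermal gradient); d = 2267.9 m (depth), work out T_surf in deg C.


T_surf = T_d - grad * d / 1000
T_surf = 160.84 - 63.256 * 2267.9 / 1000
T_surf = 17.382 deg C


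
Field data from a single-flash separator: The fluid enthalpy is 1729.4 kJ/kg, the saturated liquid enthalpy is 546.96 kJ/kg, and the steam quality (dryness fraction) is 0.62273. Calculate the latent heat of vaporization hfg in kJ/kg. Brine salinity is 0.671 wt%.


hfg = (h - hf) / x
hfg = (1729.4 - 546.96) / 0.62273
hfg = 1898.8 kJ/kg


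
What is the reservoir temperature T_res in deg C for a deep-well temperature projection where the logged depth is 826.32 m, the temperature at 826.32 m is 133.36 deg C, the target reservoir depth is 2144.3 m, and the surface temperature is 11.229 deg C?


Step 1: grad = (T_d1 - T_surf)/d1 * 1000 = (133.36 - 11.229)/826.32 * 1000 = 147.8011 deg C/km
Step 2: T_res = T_surf + grad*d2/1000 = 11.229 + 147.8011*2144.3/1000 = 328.16 deg C
T_res = 328.16 deg C


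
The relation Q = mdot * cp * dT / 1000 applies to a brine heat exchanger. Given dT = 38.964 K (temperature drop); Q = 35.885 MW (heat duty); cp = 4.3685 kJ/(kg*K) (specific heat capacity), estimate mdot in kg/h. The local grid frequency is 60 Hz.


mdot = Q * 1000 / (cp * dT)
mdot = 35.885 * 1000 / (4.3685 * 38.964)
mdot = 210.8226 kg/s
Convert: 210.8226 kg/s * 3600.0 = 7.5896e+05 kg/h
mdot = 7.5896e+05 kg/h


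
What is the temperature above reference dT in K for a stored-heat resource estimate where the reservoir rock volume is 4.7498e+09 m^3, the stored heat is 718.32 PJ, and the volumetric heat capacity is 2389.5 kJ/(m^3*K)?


dT = Q_s * 1e12 / (Vr * rhoc)
dT = 718.32 * 1e12 / (4.7498e+09 * 2389.5)
dT = 63.290 K


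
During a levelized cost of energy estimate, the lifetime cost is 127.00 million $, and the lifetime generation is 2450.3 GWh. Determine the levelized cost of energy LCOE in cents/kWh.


LCOE = C_tot / E_tot * 100
LCOE = 127.00 / 2450.3 * 100
LCOE = 5.1830 cents/kWh


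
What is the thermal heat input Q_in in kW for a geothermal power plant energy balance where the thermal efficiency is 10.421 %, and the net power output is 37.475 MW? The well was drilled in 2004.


Q_in = W_net / (eta / 100)
Q_in = 37.475 / (10.421 / 100)
Q_in = 359.6104 MW
Convert: 359.6104 MW * 1000.0 = 3.5961e+05 kW
Q_in = 3.5961e+05 kW


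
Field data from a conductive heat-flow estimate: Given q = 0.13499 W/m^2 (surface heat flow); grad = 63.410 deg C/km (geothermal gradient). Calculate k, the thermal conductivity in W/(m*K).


k = q * 1000 / grad
k = 0.13499 * 1000 / 63.410
k = 2.1288 W/(m*K)


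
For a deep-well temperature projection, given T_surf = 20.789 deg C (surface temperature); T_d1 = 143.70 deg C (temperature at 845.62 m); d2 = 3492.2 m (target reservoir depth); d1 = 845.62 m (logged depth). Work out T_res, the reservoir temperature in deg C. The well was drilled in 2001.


Step 1: grad = (T_d1 - T_surf)/d1 * 1000 = (143.7 - 20.789)/845.62 * 1000 = 145.3502 deg C/km
Step 2: T_res = T_surf + grad*d2/1000 = 20.789 + 145.3502*3492.2/1000 = 528.38 deg C
T_res = 528.38 deg C


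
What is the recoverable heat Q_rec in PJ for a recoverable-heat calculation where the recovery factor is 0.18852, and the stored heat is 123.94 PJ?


Q_rec = Q_s * RF
Q_rec = 123.94 * 0.18852
Q_rec = 23.365 PJ


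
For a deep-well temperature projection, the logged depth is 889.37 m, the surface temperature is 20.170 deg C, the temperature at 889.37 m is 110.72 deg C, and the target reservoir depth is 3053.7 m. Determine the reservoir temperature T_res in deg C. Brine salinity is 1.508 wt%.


Step 1: grad = (T_d1 - T_surf)/d1 * 1000 = (110.72 - 20.17)/889.37 * 1000 = 101.8136 deg C/km
Step 2: T_res = T_surf + grad*d2/1000 = 20.17 + 101.8136*3053.7/1000 = 331.08 deg C
T_res = 331.08 deg C


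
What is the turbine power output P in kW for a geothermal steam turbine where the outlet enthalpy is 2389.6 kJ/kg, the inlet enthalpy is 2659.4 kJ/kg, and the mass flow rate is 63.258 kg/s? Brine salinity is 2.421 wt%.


P = mdot * (h_in - h_out) / 1000
P = 63.258 * (2659.4 - 2389.6) / 1000
P = 17.06701 MW
Convert: 17.06701 MW * 1000.0 = 17067 kW
P = 17067 kW


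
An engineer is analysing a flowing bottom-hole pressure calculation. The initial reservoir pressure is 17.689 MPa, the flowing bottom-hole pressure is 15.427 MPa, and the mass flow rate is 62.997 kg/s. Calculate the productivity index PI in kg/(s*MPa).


PI = mdot / (P_i - P_wf)
PI = 62.997 / (17.689 - 15.427)
PI = 27.850 kg/(s*MPa)


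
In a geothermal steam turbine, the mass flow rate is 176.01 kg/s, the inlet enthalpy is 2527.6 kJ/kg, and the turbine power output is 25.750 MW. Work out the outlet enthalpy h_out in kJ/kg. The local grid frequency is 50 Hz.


h_out = h_in - P * 1000 / mdot
h_out = 2527.6 - 25.750 * 1000 / 176.01
h_out = 2381.3 kJ/kg


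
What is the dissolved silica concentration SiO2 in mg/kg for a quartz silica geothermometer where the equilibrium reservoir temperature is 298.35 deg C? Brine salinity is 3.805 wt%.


SiO2 = 10^(5.19 - 1309/(T_eq + 273.15))
SiO2 = 10^(5.19 - 1309/(298.35 + 273.15))
SiO2 = 793.48 mg/kg


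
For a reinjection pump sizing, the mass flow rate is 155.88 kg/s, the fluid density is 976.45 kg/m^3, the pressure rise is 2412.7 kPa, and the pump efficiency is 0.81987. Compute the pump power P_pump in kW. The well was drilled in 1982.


P_pump = mdot * dP / (rho * eta)
P_pump = 155.88 * 2412.7 / (976.45 * 0.81987)
P_pump = 469.78 kW


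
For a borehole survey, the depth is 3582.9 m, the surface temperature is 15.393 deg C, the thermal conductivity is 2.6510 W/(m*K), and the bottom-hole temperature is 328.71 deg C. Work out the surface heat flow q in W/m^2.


Step 1: grad = (T_d - T_surf)/d * 1000 = (328.71 - 15.393)/3582.9 * 1000 = 87.44788 deg C/km
Step 2: q = k * grad / 1000 = 2.651 * 87.44788 / 1000 = 0.23182 W/m^2
q = 0.23182 W/m^2
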